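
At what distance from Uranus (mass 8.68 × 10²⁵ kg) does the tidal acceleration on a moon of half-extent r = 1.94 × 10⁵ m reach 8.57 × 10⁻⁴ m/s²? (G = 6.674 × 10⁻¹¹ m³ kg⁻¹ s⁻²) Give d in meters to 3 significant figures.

2GMr/d³ = a_tidal  ⇒  d = (2GMr / a_tidal)^(1/3)
d = (2 × 6.674×10⁻¹¹ × (8.68 × 10²⁵) × (1.94 × 10⁵) / (8.57 × 10⁻⁴))^(1/3)
  = 1.38 × 10⁸ m

1.38 × 10⁸ m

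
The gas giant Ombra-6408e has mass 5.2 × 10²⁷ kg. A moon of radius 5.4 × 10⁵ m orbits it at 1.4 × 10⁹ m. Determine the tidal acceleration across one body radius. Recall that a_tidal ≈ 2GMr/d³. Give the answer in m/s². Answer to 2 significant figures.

1.4 × 10⁻⁴ m/s²

Since r ≪ d, expand the inverse-square field across one radius to get the leading 2GMr/d³ term.
Δa = 2GMr/d³
   = 2 × (6.674 × 10⁻¹¹) × (5.2 × 10²⁷) × (5.4 × 10⁵) / (1.4 × 10⁹)³
   = 1.4 × 10⁻⁴ m/s²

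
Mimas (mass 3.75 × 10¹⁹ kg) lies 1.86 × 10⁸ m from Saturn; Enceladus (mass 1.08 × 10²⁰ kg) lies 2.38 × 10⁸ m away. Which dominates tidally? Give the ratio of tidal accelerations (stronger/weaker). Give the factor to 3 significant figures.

Tidal stretch scales as M/d³; compute that for each body.
Mimas: (3.75 × 10¹⁹) / (1.86 × 10⁸)³ = 5.828 × 10⁻⁶
Enceladus: (1.08 × 10²⁰) / (2.38 × 10⁸)³ = 8.011 × 10⁻⁶
Ratio (larger/smaller) = 1.37

Enceladus, by a factor of ≈ 1.37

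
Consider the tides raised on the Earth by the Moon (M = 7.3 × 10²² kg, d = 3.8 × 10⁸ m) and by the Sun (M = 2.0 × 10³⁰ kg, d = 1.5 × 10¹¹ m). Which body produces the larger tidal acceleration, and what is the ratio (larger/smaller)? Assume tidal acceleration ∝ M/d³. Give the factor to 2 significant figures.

The tide-raising term goes as M/d³ (the gradient of a 1/d² field).
The Moon: (7.3 × 10²²) / (3.8 × 10⁸)³ = 1.330 × 10⁻³
The Sun: (2.0 × 10³⁰) / (1.5 × 10¹¹)³ = 5.926 × 10⁻⁴
Ratio (larger/smaller) = 2.2

The Moon, by a factor of ≈ 2.2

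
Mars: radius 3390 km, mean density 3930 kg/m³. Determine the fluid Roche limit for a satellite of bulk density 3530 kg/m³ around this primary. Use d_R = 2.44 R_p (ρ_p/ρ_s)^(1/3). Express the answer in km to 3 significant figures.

d_R = 2.44 × 3390 km × (3930/3530)^(1/3)
    = 8570 km

8570 km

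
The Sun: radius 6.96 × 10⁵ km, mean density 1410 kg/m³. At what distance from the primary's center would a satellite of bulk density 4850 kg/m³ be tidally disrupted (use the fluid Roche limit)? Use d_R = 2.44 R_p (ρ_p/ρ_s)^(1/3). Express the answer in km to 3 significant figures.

d_R = 2.44 × 6.96 × 10⁵ km × (1410/4850)^(1/3)
    = 1.13 × 10⁶ km

1.13 × 10⁶ km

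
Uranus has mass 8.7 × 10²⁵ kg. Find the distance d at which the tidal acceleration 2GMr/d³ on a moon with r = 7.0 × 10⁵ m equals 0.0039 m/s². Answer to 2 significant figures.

1.3 × 10⁸ m

2GMr/d³ = a_tidal  ⇒  d = (2GMr / a_tidal)^(1/3)
d = (2 × 6.674×10⁻¹¹ × (8.7 × 10²⁵) × (7.0 × 10⁵) / (0.0039))^(1/3)
  = 1.3 × 10⁸ m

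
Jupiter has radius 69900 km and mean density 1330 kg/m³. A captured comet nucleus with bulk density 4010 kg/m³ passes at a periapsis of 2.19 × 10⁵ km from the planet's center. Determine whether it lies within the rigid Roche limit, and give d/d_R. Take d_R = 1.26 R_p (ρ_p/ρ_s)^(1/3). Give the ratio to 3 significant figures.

d_R = 1.26 × (69900 km) × (1330/4010)^(1/3) = 60970 km
d/d_R = (2.19 × 10⁵) / (60970) = 3.59
Since d/d_R > 1, the body is outside the Roche limit.

outside; d/d_R ≈ 3.59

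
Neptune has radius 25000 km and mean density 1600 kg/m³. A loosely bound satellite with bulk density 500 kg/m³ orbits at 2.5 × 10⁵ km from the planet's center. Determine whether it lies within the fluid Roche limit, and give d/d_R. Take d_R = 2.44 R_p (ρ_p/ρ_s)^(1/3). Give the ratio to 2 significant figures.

d_R = 2.44 × (25000 km) × (1600/500)^(1/3) = 89890 km
d/d_R = (2.5 × 10⁵) / (89890) = 2.8
Since d/d_R > 1, the body is outside the Roche limit.

outside; d/d_R ≈ 2.8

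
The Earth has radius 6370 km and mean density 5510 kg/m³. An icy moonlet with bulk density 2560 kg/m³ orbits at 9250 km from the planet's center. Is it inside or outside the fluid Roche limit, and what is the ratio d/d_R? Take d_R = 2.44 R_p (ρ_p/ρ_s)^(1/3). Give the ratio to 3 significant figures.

inside; d/d_R ≈ 0.461

d_R = 2.44 × (6370 km) × (5510/2560)^(1/3) = 20070 km
d/d_R = (9250) / (20070) = 0.461
Since d/d_R < 1, the body is inside the Roche limit.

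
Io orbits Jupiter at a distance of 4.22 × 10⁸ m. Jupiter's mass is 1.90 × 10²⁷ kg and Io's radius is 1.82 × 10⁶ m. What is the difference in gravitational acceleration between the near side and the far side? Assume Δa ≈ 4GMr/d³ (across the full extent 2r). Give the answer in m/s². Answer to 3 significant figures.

1.23 × 10⁻² m/s²

a_tidal = 4GMr/d³
        = 4 × (6.674 × 10⁻¹¹) × (1.90 × 10²⁷) × (1.82 × 10⁶) / (4.22 × 10⁸)³
        = 1.23 × 10⁻² m/s²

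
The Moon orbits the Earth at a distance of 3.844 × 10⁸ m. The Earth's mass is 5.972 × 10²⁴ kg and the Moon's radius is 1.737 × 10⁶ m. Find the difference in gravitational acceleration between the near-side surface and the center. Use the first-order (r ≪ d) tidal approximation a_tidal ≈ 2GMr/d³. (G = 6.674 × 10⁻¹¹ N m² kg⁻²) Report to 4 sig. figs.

2.438 × 10⁻⁵ m/s²

a_tidal = 2GMr/d³
        = 2 × (6.674 × 10⁻¹¹) × (5.972 × 10²⁴) × (1.737 × 10⁶) / (3.844 × 10⁸)³
        = 2.438 × 10⁻⁵ m/s²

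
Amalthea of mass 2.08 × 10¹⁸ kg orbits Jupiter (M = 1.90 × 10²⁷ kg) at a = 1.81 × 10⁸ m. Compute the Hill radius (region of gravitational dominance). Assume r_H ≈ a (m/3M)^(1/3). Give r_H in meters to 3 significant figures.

r_H ≈ a (m/3M)^(1/3)
    = (1.81 × 10⁸) × (2.08 × 10¹⁸ / (3 × 1.90 × 10²⁷))^(1/3)
    = 1.29 × 10⁵ m

1.29 × 10⁵ m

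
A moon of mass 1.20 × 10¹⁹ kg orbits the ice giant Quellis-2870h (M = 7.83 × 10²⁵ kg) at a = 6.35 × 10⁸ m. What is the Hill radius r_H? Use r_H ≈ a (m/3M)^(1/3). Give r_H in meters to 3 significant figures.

r_H ≈ a (m/3M)^(1/3)
    = (6.35 × 10⁸) × (1.20 × 10¹⁹ / (3 × 7.83 × 10²⁵))^(1/3)
    = 2.36 × 10⁶ m

2.36 × 10⁶ m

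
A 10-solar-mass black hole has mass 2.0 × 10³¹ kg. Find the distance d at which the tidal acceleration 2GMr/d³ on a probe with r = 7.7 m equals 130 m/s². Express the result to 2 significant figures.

2GMr/d³ = a_tidal  ⇒  d = (2GMr / a_tidal)^(1/3)
d = (2 × 6.674×10⁻¹¹ × (2.0 × 10³¹) × (7.7) / (130))^(1/3)
  = 5.4 × 10⁶ m

5.4 × 10⁶ m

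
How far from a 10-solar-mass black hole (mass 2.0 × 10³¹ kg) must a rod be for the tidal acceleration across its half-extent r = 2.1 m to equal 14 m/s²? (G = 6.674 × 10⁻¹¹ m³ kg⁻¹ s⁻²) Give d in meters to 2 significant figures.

7.4 × 10⁶ m

2GMr/d³ = a_tidal  ⇒  d = (2GMr / a_tidal)^(1/3)
d = (2 × 6.674×10⁻¹¹ × (2.0 × 10³¹) × (2.1) / (14))^(1/3)
  = 7.4 × 10⁶ m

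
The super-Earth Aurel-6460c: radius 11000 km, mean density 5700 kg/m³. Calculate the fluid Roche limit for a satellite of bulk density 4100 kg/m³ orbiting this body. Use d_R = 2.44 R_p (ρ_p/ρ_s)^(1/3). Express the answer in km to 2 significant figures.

30000 km

d_R = 2.44 × 11000 km × (5700/4100)^(1/3)
    = 30000 km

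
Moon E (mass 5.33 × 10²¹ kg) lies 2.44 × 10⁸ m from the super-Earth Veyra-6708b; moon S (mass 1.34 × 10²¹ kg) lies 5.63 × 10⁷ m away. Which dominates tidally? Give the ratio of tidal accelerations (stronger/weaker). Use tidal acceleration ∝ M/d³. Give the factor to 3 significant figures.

Moon S, by a factor of ≈ 20.5

The tide-raising term goes as M/d³ (the gradient of a 1/d² field).
Moon E: (5.33 × 10²¹) / (2.44 × 10⁸)³ = 3.669 × 10⁻⁴
Moon S: (1.34 × 10²¹) / (5.63 × 10⁷)³ = 7.509 × 10⁻³
Ratio (larger/smaller) = 20.5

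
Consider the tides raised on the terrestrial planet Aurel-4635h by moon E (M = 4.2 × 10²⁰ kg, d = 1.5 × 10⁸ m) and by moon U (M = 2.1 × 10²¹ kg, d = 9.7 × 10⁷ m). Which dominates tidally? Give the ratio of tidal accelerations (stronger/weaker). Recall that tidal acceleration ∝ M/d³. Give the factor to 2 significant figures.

Moon U, by a factor of ≈ 18

Tidal acceleration ∝ M/d³, so compare M/d³ for each.
Moon E: (4.2 × 10²⁰) / (1.5 × 10⁸)³ = 1.244 × 10⁻⁴
Moon U: (2.1 × 10²¹) / (9.7 × 10⁷)³ = 2.301 × 10⁻³
Ratio (larger/smaller) = 18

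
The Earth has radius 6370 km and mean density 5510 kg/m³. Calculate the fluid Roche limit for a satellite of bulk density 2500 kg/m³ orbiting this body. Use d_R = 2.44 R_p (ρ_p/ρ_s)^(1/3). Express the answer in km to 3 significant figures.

20200 km

d_R = 2.44 × 6370 km × (5510/2500)^(1/3)
    = 20200 km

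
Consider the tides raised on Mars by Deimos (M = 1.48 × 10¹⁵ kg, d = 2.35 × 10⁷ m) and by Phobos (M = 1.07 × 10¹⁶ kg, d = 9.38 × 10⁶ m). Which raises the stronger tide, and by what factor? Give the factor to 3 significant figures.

Phobos, by a factor of ≈ 114

Tidal stretch scales as M/d³; compute that for each body.
Deimos: (1.48 × 10¹⁵) / (2.35 × 10⁷)³ = 1.140 × 10⁻⁷
Phobos: (1.07 × 10¹⁶) / (9.38 × 10⁶)³ = 1.297 × 10⁻⁵
Ratio (larger/smaller) = 114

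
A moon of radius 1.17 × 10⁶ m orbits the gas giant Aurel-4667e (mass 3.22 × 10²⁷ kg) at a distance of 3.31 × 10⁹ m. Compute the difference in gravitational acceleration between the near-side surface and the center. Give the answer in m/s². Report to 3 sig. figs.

Differencing GM/(d−r)² and GM/d² to first order in r/d gives 2GMr/d³.
Δa = 2GMr/d³
   = 2 × (6.674 × 10⁻¹¹) × (3.22 × 10²⁷) × (1.17 × 10⁶) / (3.31 × 10⁹)³
   = 1.39 × 10⁻⁵ m/s²

1.39 × 10⁻⁵ m/s²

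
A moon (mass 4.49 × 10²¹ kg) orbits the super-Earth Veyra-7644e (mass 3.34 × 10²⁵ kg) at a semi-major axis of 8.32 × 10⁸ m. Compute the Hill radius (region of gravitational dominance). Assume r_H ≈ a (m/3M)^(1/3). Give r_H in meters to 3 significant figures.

2.96 × 10⁷ m

r_H ≈ a (m/3M)^(1/3)
    = (8.32 × 10⁸) × (4.49 × 10²¹ / (3 × 3.34 × 10²⁵))^(1/3)
    = 2.96 × 10⁷ m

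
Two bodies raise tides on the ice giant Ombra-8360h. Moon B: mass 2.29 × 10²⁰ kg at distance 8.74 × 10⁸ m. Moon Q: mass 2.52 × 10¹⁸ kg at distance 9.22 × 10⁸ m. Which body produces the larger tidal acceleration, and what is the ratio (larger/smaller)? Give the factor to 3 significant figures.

Moon B, by a factor of ≈ 107

The tide-raising term goes as M/d³ (the gradient of a 1/d² field).
Moon B: (2.29 × 10²⁰) / (8.74 × 10⁸)³ = 3.430 × 10⁻⁷
Moon Q: (2.52 × 10¹⁸) / (9.22 × 10⁸)³ = 3.215 × 10⁻⁹
Ratio (larger/smaller) = 107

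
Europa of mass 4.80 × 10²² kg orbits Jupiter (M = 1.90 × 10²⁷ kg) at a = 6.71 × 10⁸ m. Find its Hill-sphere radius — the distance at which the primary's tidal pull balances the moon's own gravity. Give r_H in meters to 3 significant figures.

r_H ≈ a (m/3M)^(1/3)
    = (6.71 × 10⁸) × (4.80 × 10²² / (3 × 1.90 × 10²⁷))^(1/3)
    = 1.37 × 10⁷ m

1.37 × 10⁷ m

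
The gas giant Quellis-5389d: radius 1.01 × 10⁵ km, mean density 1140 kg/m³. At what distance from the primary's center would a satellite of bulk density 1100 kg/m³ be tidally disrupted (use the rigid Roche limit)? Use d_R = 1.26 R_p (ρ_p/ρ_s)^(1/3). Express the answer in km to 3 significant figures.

1.29 × 10⁵ km

d_R = 1.26 × 1.01 × 10⁵ km × (1140/1100)^(1/3)
    = 1.29 × 10⁵ km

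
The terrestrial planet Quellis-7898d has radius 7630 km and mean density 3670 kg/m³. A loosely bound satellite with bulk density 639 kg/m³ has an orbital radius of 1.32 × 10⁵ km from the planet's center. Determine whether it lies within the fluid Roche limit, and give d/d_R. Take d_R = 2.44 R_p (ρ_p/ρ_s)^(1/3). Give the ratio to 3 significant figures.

d_R = 2.44 × (7630 km) × (3670/639)^(1/3) = 33340 km
d/d_R = (1.32 × 10⁵) / (33340) = 3.96
Since d/d_R > 1, the body is outside the Roche limit.

outside; d/d_R ≈ 3.96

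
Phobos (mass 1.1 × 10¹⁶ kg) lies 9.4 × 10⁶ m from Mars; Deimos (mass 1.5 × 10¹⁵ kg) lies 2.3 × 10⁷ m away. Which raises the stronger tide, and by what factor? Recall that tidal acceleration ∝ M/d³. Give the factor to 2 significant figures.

Compare M/d³ for the two perturbers:
Phobos: (1.1 × 10¹⁶) / (9.4 × 10⁶)³ = 1.324 × 10⁻⁵
Deimos: (1.5 × 10¹⁵) / (2.3 × 10⁷)³ = 1.233 × 10⁻⁷
Ratio (larger/smaller) = 110

Phobos, by a factor of ≈ 110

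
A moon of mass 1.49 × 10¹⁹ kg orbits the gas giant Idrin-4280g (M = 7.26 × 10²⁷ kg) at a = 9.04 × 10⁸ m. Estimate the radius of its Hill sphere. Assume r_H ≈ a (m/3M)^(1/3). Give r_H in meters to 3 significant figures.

r_H ≈ a (m/3M)^(1/3)
    = (9.04 × 10⁸) × (1.49 × 10¹⁹ / (3 × 7.26 × 10²⁷))^(1/3)
    = 7.97 × 10⁵ m

7.97 × 10⁵ m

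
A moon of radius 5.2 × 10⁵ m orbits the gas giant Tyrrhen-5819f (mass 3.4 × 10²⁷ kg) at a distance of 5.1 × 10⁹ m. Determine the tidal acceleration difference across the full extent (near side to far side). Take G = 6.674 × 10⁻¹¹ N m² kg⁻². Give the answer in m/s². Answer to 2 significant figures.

Near-to-far spans 2r, so the tidal difference is twice the near-to-center value: 4GMr/d³.
a_tidal = 4GMr/d³
        = 4 × (6.674 × 10⁻¹¹) × (3.4 × 10²⁷) × (5.2 × 10⁵) / (5.1 × 10⁹)³
        = 3.6 × 10⁻⁶ m/s²

3.6 × 10⁻⁶ m/s²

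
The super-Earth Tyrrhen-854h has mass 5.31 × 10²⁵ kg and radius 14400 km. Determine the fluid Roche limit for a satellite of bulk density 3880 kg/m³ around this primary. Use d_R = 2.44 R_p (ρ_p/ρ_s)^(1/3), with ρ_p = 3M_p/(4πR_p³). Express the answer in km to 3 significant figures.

36200 km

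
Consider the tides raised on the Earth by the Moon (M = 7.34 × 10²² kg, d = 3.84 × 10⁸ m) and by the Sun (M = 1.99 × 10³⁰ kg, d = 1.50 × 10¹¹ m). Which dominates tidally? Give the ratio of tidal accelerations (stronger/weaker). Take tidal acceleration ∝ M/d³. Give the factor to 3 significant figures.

The Moon, by a factor of ≈ 2.20

The tide-raising term goes as M/d³ (the gradient of a 1/d² field).
The Moon: (7.34 × 10²²) / (3.84 × 10⁸)³ = 1.296 × 10⁻³
The Sun: (1.99 × 10³⁰) / (1.50 × 10¹¹)³ = 5.896 × 10⁻⁴
Ratio (larger/smaller) = 2.20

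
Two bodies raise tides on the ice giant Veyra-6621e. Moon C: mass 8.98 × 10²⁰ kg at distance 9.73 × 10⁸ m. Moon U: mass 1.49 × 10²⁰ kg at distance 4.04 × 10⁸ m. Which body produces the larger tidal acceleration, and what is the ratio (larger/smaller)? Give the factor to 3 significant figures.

The tide-raising term goes as M/d³ (the gradient of a 1/d² field).
Moon C: (8.98 × 10²⁰) / (9.73 × 10⁸)³ = 9.749 × 10⁻⁷
Moon U: (1.49 × 10²⁰) / (4.04 × 10⁸)³ = 2.260 × 10⁻⁶
Ratio (larger/smaller) = 2.32

Moon U, by a factor of ≈ 2.32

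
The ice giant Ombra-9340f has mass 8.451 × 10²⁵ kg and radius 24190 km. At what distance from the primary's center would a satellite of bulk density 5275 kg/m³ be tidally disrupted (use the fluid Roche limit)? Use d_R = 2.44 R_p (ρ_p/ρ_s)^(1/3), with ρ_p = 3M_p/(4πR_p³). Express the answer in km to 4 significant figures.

ρ_p = 3M_p/(4πR_p³) = 3 × (8.451 × 10²⁵) / (4π × (2.419 × 10⁷ m)³) = 1425 kg/m³
d_R = 2.44 × 24190 km × (1425/5275)^(1/3)
    = 38160 km

38160 km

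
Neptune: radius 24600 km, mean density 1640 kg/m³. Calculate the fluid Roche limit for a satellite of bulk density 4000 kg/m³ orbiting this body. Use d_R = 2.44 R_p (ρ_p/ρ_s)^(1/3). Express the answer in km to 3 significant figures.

d_R = 2.44 × 24600 km × (1640/4000)^(1/3)
    = 44600 km

44600 km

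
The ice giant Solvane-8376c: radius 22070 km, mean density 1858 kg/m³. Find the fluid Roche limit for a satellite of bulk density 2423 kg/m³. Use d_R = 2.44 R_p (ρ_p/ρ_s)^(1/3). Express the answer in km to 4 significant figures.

49290 km

d_R = 2.44 × 22070 km × (1858/2423)^(1/3)
    = 49290 km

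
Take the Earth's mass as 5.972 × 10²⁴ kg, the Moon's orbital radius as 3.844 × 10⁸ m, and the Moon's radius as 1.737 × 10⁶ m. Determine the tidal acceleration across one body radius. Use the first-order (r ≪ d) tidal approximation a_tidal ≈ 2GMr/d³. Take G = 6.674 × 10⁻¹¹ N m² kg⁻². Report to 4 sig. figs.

a_tidal = 2GMr/d³
        = 2 × (6.674 × 10⁻¹¹) × (5.972 × 10²⁴) × (1.737 × 10⁶) / (3.844 × 10⁸)³
        = 2.438 × 10⁻⁵ m/s²

2.438 × 10⁻⁵ m/s²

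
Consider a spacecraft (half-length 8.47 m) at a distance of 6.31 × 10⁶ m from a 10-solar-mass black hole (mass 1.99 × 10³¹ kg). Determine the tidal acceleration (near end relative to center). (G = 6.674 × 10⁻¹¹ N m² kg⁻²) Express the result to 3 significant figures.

Since r ≪ d, expand the inverse-square field across one radius to get the leading 2GMr/d³ term.
Δa = 2GMr/d³
   = 2 × (6.674 × 10⁻¹¹) × (1.99 × 10³¹) × (8.47) / (6.31 × 10⁶)³
   = 8.95 × 10¹ m/s²

8.95 × 10¹ m/s²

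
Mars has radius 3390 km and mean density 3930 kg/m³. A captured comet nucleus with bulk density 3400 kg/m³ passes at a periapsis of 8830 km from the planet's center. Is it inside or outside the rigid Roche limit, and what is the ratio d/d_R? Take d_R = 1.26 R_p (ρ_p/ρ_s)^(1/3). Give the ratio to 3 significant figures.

outside; d/d_R ≈ 1.97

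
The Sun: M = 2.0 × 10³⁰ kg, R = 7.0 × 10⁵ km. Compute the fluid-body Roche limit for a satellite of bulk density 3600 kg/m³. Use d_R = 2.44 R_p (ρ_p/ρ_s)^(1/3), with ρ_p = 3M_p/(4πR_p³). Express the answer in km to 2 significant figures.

1.2 × 10⁶ km

ρ_p = 3M_p/(4πR_p³) = 3 × (2.0 × 10³⁰) / (4π × (7.0 × 10⁸ m)³) = 1400 kg/m³
d_R = 2.44 × 7.0 × 10⁵ km × (1400/3600)^(1/3)
    = 1.2 × 10⁶ km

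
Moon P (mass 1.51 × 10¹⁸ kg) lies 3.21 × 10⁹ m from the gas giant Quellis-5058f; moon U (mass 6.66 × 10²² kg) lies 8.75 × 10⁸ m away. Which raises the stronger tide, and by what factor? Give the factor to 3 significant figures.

Moon U, by a factor of ≈ 2.18 × 10⁶

Tidal stretch scales as M/d³; compute that for each body.
Moon P: (1.51 × 10¹⁸) / (3.21 × 10⁹)³ = 4.565 × 10⁻¹¹
Moon U: (6.66 × 10²²) / (8.75 × 10⁸)³ = 9.941 × 10⁻⁵
Ratio (larger/smaller) = 2.18 × 10⁶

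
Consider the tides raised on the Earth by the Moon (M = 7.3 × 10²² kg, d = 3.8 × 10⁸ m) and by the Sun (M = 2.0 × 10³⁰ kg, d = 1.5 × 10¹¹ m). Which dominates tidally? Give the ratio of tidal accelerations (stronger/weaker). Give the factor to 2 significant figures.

The Moon, by a factor of ≈ 2.2

Tidal acceleration ∝ M/d³, so compare M/d³ for each.
The Moon: (7.3 × 10²²) / (3.8 × 10⁸)³ = 1.330 × 10⁻³
The Sun: (2.0 × 10³⁰) / (1.5 × 10¹¹)³ = 5.926 × 10⁻⁴
Ratio (larger/smaller) = 2.2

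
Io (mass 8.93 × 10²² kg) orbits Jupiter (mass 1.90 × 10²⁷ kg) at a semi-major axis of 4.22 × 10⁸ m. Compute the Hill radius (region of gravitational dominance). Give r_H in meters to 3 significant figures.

1.06 × 10⁷ m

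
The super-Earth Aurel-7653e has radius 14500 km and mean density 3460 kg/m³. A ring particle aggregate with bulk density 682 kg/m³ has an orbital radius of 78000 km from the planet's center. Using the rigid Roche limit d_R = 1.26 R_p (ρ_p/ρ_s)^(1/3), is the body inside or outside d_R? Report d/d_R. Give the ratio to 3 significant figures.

outside; d/d_R ≈ 2.48

d_R = 1.26 × (14500 km) × (3460/682)^(1/3) = 31390 km
d/d_R = (78000) / (31390) = 2.48
Since d/d_R > 1, the body is outside the Roche limit.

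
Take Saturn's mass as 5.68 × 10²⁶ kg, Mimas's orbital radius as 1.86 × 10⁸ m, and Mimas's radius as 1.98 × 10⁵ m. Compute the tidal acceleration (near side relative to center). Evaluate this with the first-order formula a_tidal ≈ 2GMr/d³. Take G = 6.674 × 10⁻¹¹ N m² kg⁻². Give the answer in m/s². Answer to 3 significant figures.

2.33 × 10⁻³ m/s²

Since r ≪ d, expand the inverse-square field across one radius to get the leading 2GMr/d³ term.
Δg = 2GMr/d³
   = 2 × (6.674 × 10⁻¹¹) × (5.68 × 10²⁶) × (1.98 × 10⁵) / (1.86 × 10⁸)³
   = 2.33 × 10⁻³ m/s²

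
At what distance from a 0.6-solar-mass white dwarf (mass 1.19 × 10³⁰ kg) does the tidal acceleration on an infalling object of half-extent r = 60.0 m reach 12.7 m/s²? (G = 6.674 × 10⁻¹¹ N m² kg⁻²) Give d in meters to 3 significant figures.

2GMr/d³ = a_tidal  ⇒  d = (2GMr / a_tidal)^(1/3)
d = (2 × 6.674×10⁻¹¹ × (1.19 × 10³⁰) × (60.0) / (12.7))^(1/3)
  = 9.09 × 10⁶ m

9.09 × 10⁶ m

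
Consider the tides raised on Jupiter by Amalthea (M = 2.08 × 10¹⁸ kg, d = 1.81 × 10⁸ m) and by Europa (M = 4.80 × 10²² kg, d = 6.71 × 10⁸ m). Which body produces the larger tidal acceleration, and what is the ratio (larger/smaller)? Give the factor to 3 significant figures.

Compare M/d³ for the two perturbers:
Amalthea: (2.08 × 10¹⁸) / (1.81 × 10⁸)³ = 3.508 × 10⁻⁷
Europa: (4.80 × 10²²) / (6.71 × 10⁸)³ = 1.589 × 10⁻⁴
Ratio (larger/smaller) = 453

Europa, by a factor of ≈ 453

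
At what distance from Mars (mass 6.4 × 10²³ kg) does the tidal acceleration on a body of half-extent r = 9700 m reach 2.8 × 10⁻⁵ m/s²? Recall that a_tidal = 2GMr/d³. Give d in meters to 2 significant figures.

2GMr/d³ = a_tidal  ⇒  d = (2GMr / a_tidal)^(1/3)
d = (2 × 6.674×10⁻¹¹ × (6.4 × 10²³) × (9700) / (2.8 × 10⁻⁵))^(1/3)
  = 3.1 × 10⁷ m

3.1 × 10⁷ m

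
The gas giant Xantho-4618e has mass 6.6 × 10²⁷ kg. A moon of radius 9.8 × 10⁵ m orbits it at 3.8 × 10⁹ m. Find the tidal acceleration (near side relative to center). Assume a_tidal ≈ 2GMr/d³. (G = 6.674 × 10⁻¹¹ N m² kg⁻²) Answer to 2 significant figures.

1.6 × 10⁻⁵ m/s²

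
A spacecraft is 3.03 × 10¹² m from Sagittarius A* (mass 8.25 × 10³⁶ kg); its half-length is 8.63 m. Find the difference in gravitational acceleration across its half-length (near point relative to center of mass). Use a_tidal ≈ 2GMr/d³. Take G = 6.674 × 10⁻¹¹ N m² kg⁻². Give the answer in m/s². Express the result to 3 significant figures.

a_tidal = 2GMr/d³
        = 2 × (6.674 × 10⁻¹¹) × (8.25 × 10³⁶) × (8.63) / (3.03 × 10¹²)³
        = 3.42 × 10⁻¹⁰ m/s²

3.42 × 10⁻¹⁰ m/s²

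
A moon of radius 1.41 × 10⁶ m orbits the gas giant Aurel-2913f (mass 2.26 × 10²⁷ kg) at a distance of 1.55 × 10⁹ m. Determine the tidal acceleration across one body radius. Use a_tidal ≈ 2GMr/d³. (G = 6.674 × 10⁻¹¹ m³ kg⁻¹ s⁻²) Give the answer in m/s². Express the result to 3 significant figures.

a_tidal = 2GMr/d³
        = 2 × (6.674 × 10⁻¹¹) × (2.26 × 10²⁷) × (1.41 × 10⁶) / (1.55 × 10⁹)³
        = 1.14 × 10⁻⁴ m/s²

1.14 × 10⁻⁴ m/s²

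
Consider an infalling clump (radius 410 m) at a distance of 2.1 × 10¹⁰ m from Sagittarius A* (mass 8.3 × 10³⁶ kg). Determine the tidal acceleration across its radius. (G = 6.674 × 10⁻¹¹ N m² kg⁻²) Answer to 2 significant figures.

4.9 × 10⁻² m/s²

Differencing GM/(d−r)² and GM/d² to first order in r/d gives 2GMr/d³.
Δa = 2GMr/d³
   = 2 × (6.674 × 10⁻¹¹) × (8.3 × 10³⁶) × (410) / (2.1 × 10¹⁰)³
   = 4.9 × 10⁻² m/s²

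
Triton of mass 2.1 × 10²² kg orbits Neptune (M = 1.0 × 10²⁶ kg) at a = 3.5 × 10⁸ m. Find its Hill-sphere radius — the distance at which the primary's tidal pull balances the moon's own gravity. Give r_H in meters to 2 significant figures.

1.4 × 10⁷ m

r_H ≈ a (m/3M)^(1/3)
    = (3.5 × 10⁸) × (2.1 × 10²² / (3 × 1.0 × 10²⁶))^(1/3)
    = 1.4 × 10⁷ m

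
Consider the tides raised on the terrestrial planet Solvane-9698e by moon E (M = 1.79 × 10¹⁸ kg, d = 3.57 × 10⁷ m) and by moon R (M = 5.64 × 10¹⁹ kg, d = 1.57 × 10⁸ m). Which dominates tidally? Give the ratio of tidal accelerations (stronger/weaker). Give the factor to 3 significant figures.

Moon E, by a factor of ≈ 2.70

Compare M/d³ for the two perturbers:
Moon E: (1.79 × 10¹⁸) / (3.57 × 10⁷)³ = 3.934 × 10⁻⁵
Moon R: (5.64 × 10¹⁹) / (1.57 × 10⁸)³ = 1.457 × 10⁻⁵
Ratio (larger/smaller) = 2.70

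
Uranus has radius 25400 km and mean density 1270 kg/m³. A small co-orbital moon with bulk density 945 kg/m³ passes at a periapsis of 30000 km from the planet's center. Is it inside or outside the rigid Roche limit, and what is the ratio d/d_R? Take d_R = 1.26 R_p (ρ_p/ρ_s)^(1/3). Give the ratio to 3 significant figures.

inside; d/d_R ≈ 0.849

d_R = 1.26 × (25400 km) × (1270/945)^(1/3) = 35320 km
d/d_R = (30000) / (35320) = 0.849
Since d/d_R < 1, the body is inside the Roche limit.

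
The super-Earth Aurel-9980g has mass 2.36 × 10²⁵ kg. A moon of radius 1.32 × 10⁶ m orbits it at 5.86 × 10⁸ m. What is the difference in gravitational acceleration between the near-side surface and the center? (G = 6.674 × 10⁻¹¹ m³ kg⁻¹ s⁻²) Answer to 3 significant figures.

Differencing GM/(d−r)² and GM/d² to first order in r/d gives 2GMr/d³.
Δg = 2GMr/d³
   = 2 × (6.674 × 10⁻¹¹) × (2.36 × 10²⁵) × (1.32 × 10⁶) / (5.86 × 10⁸)³
   = 2.07 × 10⁻⁵ m/s²

2.07 × 10⁻⁵ m/s²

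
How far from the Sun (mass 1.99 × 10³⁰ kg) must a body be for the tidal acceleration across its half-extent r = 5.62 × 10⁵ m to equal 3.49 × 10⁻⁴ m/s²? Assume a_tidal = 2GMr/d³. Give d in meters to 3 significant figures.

2GMr/d³ = a_tidal  ⇒  d = (2GMr / a_tidal)^(1/3)
d = (2 × 6.674×10⁻¹¹ × (1.99 × 10³⁰) × (5.62 × 10⁵) / (3.49 × 10⁻⁴))^(1/3)
  = 7.53 × 10⁹ m

7.53 × 10⁹ m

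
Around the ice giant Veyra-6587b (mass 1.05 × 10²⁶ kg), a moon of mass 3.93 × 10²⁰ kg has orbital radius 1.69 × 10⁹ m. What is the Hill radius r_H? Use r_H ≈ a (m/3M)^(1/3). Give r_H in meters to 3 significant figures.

1.82 × 10⁷ m

r_H ≈ a (m/3M)^(1/3)
    = (1.69 × 10⁹) × (3.93 × 10²⁰ / (3 × 1.05 × 10²⁶))^(1/3)
    = 1.82 × 10⁷ m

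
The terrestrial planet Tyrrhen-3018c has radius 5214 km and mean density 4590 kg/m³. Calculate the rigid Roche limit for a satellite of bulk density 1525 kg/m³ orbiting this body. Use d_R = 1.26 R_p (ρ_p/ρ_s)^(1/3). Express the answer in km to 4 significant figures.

9485 km

d_R = 1.26 × 5214 km × (4590/1525)^(1/3)
    = 9485 km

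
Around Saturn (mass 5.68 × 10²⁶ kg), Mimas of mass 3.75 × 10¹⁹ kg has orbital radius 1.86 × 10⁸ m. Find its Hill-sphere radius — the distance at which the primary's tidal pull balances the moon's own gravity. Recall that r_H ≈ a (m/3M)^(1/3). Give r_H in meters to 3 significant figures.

5.21 × 10⁵ m

r_H ≈ a (m/3M)^(1/3)
    = (1.86 × 10⁸) × (3.75 × 10¹⁹ / (3 × 5.68 × 10²⁶))^(1/3)
    = 5.21 × 10⁵ m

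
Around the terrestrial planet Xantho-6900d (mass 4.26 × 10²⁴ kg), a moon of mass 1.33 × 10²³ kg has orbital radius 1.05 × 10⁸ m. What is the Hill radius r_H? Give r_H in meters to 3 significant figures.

r_H ≈ a (m/3M)^(1/3)
    = (1.05 × 10⁸) × (1.33 × 10²³ / (3 × 4.26 × 10²⁴))^(1/3)
    = 2.29 × 10⁷ m

2.29 × 10⁷ m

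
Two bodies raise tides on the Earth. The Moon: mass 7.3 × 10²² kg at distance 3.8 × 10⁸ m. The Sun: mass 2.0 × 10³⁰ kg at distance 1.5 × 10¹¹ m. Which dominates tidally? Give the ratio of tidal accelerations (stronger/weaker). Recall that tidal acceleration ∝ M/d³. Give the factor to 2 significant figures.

The Moon, by a factor of ≈ 2.2

Tidal acceleration ∝ M/d³, so compare M/d³ for each.
The Moon: (7.3 × 10²²) / (3.8 × 10⁸)³ = 1.330 × 10⁻³
The Sun: (2.0 × 10³⁰) / (1.5 × 10¹¹)³ = 5.926 × 10⁻⁴
Ratio (larger/smaller) = 2.2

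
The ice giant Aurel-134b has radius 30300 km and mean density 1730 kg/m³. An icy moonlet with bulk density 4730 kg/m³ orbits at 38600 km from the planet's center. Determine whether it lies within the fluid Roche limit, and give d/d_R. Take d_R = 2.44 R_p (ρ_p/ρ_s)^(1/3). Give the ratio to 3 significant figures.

inside; d/d_R ≈ 0.730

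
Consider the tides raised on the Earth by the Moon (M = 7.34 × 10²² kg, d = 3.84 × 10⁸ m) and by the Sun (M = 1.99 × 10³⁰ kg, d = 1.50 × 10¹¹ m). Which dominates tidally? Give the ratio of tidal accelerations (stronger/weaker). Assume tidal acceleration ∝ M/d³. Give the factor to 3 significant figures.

The Moon, by a factor of ≈ 2.20

The tide-raising term goes as M/d³ (the gradient of a 1/d² field).
The Moon: (7.34 × 10²²) / (3.84 × 10⁸)³ = 1.296 × 10⁻³
The Sun: (1.99 × 10³⁰) / (1.50 × 10¹¹)³ = 5.896 × 10⁻⁴
Ratio (larger/smaller) = 2.20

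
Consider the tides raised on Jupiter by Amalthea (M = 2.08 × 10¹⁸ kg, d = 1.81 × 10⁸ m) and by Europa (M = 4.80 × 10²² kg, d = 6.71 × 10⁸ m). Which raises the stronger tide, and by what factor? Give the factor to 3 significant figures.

The tide-raising term goes as M/d³ (the gradient of a 1/d² field).
Amalthea: (2.08 × 10¹⁸) / (1.81 × 10⁸)³ = 3.508 × 10⁻⁷
Europa: (4.80 × 10²²) / (6.71 × 10⁸)³ = 1.589 × 10⁻⁴
Ratio (larger/smaller) = 453

Europa, by a factor of ≈ 453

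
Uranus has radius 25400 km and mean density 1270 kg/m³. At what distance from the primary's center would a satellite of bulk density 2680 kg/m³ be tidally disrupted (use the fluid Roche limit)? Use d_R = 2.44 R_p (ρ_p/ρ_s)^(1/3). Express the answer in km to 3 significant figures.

d_R = 2.44 × 25400 km × (1270/2680)^(1/3)
    = 48300 km

48300 km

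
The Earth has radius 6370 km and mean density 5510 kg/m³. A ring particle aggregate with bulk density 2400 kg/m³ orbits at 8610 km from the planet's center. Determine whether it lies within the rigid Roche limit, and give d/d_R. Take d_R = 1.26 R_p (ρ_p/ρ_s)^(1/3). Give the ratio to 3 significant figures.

d_R = 1.26 × (6370 km) × (5510/2400)^(1/3) = 10590 km
d/d_R = (8610) / (10590) = 0.813
Since d/d_R < 1, the body is inside the Roche limit.

inside; d/d_R ≈ 0.813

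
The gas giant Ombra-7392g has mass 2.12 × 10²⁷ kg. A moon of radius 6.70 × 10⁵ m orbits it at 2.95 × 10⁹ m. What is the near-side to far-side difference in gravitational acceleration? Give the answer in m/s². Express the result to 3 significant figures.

Δa = 4GMr/d³
   = 4 × (6.674 × 10⁻¹¹) × (2.12 × 10²⁷) × (6.70 × 10⁵) / (2.95 × 10⁹)³
   = 1.48 × 10⁻⁵ m/s²

1.48 × 10⁻⁵ m/s²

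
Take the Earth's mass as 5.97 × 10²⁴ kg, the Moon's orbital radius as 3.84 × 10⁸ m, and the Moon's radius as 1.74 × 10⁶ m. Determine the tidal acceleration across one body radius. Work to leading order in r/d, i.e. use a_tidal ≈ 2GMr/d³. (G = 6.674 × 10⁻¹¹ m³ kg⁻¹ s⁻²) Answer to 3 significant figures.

2.45 × 10⁻⁵ m/s²

Since r ≪ d, expand the inverse-square field across one radius to get the leading 2GMr/d³ term.
Δg = 2GMr/d³
   = 2 × (6.674 × 10⁻¹¹) × (5.97 × 10²⁴) × (1.74 × 10⁶) / (3.84 × 10⁸)³
   = 2.45 × 10⁻⁵ m/s²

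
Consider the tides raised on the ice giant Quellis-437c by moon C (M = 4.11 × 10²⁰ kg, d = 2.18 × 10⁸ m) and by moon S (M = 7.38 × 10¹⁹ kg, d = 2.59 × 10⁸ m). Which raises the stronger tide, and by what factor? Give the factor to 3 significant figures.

Moon C, by a factor of ≈ 9.34

The tide-raising term goes as M/d³ (the gradient of a 1/d² field).
Moon C: (4.11 × 10²⁰) / (2.18 × 10⁸)³ = 3.967 × 10⁻⁵
Moon S: (7.38 × 10¹⁹) / (2.59 × 10⁸)³ = 4.248 × 10⁻⁶
Ratio (larger/smaller) = 9.34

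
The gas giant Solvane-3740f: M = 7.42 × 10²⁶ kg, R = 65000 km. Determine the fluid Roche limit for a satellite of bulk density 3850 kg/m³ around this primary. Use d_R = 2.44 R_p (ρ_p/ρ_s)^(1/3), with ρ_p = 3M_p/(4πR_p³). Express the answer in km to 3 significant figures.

87400 km

ρ_p = 3M_p/(4πR_p³) = 3 × (7.42 × 10²⁶) / (4π × (6.50 × 10⁷ m)³) = 645 kg/m³
d_R = 2.44 × 65000 km × (645/3850)^(1/3)
    = 87400 km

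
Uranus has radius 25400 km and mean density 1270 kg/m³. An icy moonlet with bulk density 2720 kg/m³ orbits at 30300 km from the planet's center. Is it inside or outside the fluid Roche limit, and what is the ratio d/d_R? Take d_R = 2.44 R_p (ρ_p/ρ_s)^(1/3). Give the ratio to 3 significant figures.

inside; d/d_R ≈ 0.630

d_R = 2.44 × (25400 km) × (1270/2720)^(1/3) = 48080 km
d/d_R = (30300) / (48080) = 0.630
Since d/d_R < 1, the body is inside the Roche limit.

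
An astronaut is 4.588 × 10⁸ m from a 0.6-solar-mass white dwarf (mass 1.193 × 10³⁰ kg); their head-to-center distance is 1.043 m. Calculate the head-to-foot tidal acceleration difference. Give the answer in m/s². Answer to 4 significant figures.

a_tidal = 4GMr/d³
        = 4 × (6.674 × 10⁻¹¹) × (1.193 × 10³⁰) × (1.043) / (4.588 × 10⁸)³
        = 3.440 × 10⁻⁶ m/s²

3.440 × 10⁻⁶ m/s²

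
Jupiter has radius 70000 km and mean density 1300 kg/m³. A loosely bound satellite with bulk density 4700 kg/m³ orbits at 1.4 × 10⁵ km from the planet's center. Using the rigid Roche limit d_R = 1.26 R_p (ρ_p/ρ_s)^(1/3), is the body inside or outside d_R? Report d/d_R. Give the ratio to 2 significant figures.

outside; d/d_R ≈ 2.4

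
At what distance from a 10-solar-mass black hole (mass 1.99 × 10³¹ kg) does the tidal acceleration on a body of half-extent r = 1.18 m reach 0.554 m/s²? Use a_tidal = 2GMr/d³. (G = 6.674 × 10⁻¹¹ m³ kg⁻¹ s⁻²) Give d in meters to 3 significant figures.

2GMr/d³ = a_tidal  ⇒  d = (2GMr / a_tidal)^(1/3)
d = (2 × 6.674×10⁻¹¹ × (1.99 × 10³¹) × (1.18) / (0.554))^(1/3)
  = 1.78 × 10⁷ m

1.78 × 10⁷ m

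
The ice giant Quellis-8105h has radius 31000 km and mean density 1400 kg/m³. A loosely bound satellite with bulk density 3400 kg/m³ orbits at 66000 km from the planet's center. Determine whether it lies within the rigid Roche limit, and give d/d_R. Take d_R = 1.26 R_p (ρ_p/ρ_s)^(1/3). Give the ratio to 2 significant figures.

d_R = 1.26 × (31000 km) × (1400/3400)^(1/3) = 29060 km
d/d_R = (66000) / (29060) = 2.3
Since d/d_R > 1, the body is outside the Roche limit.

outside; d/d_R ≈ 2.3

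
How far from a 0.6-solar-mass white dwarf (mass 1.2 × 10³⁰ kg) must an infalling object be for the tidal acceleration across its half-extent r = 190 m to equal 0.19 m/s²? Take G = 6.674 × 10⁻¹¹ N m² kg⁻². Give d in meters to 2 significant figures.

5.4 × 10⁷ m

2GMr/d³ = a_tidal  ⇒  d = (2GMr / a_tidal)^(1/3)
d = (2 × 6.674×10⁻¹¹ × (1.2 × 10³⁰) × (190) / (0.19))^(1/3)
  = 5.4 × 10⁷ m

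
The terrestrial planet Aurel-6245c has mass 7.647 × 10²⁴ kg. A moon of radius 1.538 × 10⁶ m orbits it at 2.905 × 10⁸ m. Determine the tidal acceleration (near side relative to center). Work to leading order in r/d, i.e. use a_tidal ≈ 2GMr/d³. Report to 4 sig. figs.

Differencing GM/(d−r)² and GM/d² to first order in r/d gives 2GMr/d³.
a_tidal = 2GMr/d³
        = 2 × (6.674 × 10⁻¹¹) × (7.647 × 10²⁴) × (1.538 × 10⁶) / (2.905 × 10⁸)³
        = 6.404 × 10⁻⁵ m/s²

6.404 × 10⁻⁵ m/s²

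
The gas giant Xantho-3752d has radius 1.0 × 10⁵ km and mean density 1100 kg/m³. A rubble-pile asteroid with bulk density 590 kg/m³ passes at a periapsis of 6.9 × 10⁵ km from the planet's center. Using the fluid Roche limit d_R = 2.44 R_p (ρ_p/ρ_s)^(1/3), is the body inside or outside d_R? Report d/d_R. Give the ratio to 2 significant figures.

d_R = 2.44 × (1.0 × 10⁵ km) × (1100/590)^(1/3) = 3.003 × 10⁵ km
d/d_R = (6.9 × 10⁵) / (3.003 × 10⁵) = 2.3
Since d/d_R > 1, the body is outside the Roche limit.

outside; d/d_R ≈ 2.3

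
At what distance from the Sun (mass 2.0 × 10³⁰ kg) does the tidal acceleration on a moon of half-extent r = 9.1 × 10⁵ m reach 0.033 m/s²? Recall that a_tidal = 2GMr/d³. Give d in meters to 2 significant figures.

2GMr/d³ = a_tidal  ⇒  d = (2GMr / a_tidal)^(1/3)
d = (2 × 6.674×10⁻¹¹ × (2.0 × 10³⁰) × (9.1 × 10⁵) / (0.033))^(1/3)
  = 1.9 × 10⁹ m

1.9 × 10⁹ m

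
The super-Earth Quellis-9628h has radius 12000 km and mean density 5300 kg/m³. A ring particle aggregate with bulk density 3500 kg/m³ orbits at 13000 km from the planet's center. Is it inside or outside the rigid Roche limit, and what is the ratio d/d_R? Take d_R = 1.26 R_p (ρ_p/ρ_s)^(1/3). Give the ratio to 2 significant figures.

d_R = 1.26 × (12000 km) × (5300/3500)^(1/3) = 17360 km
d/d_R = (13000) / (17360) = 0.75
Since d/d_R < 1, the body is inside the Roche limit.

inside; d/d_R ≈ 0.75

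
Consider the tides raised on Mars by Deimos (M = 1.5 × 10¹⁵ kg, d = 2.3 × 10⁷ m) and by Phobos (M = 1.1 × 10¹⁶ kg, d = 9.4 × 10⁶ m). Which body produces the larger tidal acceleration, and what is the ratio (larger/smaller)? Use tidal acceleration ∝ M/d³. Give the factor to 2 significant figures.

Tidal stretch scales as M/d³; compute that for each body.
Deimos: (1.5 × 10¹⁵) / (2.3 × 10⁷)³ = 1.233 × 10⁻⁷
Phobos: (1.1 × 10¹⁶) / (9.4 × 10⁶)³ = 1.324 × 10⁻⁵
Ratio (larger/smaller) = 110

Phobos, by a factor of ≈ 110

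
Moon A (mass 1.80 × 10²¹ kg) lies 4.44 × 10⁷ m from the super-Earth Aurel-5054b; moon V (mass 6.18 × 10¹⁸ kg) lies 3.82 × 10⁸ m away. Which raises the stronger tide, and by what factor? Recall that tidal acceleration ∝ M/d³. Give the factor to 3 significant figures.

Moon A, by a factor of ≈ 1.85 × 10⁵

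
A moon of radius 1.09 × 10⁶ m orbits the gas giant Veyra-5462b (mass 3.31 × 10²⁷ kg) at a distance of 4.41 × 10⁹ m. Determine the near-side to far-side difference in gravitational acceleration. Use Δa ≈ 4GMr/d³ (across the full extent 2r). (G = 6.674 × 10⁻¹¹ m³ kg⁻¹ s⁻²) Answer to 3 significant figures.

Δg = 4GMr/d³
   = 4 × (6.674 × 10⁻¹¹) × (3.31 × 10²⁷) × (1.09 × 10⁶) / (4.41 × 10⁹)³
   = 1.12 × 10⁻⁵ m/s²

1.12 × 10⁻⁵ m/s²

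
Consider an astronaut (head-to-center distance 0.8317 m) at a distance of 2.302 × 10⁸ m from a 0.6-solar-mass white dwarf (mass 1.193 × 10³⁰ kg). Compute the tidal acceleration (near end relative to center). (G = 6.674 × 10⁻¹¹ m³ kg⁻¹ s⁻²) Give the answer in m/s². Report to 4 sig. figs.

a_tidal = 2GMr/d³
        = 2 × (6.674 × 10⁻¹¹) × (1.193 × 10³⁰) × (0.8317) / (2.302 × 10⁸)³
        = 1.086 × 10⁻⁵ m/s²

1.086 × 10⁻⁵ m/s²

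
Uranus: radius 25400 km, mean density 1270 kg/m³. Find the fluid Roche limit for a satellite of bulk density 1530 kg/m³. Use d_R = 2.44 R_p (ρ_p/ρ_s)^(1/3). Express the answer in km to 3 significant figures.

d_R = 2.44 × 25400 km × (1270/1530)^(1/3)
    = 58200 km

58200 km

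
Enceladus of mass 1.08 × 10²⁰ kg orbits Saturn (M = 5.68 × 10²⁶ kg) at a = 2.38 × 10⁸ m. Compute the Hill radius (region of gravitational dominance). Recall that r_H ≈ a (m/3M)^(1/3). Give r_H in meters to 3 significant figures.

9.49 × 10⁵ m

r_H ≈ a (m/3M)^(1/3)
    = (2.38 × 10⁸) × (1.08 × 10²⁰ / (3 × 5.68 × 10²⁶))^(1/3)
    = 9.49 × 10⁵ m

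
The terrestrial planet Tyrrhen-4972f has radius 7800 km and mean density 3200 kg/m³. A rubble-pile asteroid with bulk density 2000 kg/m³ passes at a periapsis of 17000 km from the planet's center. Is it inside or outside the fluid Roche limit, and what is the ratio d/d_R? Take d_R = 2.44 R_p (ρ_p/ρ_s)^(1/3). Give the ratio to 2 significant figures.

inside; d/d_R ≈ 0.76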